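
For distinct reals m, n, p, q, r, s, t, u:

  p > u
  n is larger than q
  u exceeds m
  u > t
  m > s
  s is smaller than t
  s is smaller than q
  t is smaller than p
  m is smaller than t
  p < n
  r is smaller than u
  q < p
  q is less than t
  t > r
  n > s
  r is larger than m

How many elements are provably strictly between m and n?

4

Chaining upward from m reaches: r, t, u, p.
Chaining downward from n reaches: s, q, r, t, u, p.
Strictly between m and n are those in both lists: r, t, u, p — 4 elements.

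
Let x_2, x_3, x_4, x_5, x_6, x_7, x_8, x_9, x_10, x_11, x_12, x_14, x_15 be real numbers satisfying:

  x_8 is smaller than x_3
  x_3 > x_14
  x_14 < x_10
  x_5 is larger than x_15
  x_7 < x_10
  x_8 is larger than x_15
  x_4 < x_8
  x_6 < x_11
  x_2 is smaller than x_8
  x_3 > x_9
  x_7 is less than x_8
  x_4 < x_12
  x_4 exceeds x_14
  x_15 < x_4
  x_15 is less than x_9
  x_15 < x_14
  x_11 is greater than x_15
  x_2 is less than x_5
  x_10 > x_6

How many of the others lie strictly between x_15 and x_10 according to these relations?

1

The relations place x_15 below x_10. An element lies strictly between them when it is forced above x_15 and also forced below x_10.
Above x_15: {x_14, x_5, x_4, x_11, x_8, x_12, x_9, x_3}. Below x_10: {x_7, x_14, x_6}.
Intersection: {x_14} — 1.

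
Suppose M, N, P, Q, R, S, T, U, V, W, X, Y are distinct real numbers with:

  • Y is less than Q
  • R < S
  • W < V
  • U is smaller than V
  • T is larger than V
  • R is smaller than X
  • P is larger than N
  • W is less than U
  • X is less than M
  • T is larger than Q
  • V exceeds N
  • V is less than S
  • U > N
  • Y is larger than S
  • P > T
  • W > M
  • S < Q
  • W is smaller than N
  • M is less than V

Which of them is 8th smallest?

S

Piecing the relations together gives one ordering: R < X < M < W < N < U < V < S < Y < Q < T < P.
The 8th smallest is S.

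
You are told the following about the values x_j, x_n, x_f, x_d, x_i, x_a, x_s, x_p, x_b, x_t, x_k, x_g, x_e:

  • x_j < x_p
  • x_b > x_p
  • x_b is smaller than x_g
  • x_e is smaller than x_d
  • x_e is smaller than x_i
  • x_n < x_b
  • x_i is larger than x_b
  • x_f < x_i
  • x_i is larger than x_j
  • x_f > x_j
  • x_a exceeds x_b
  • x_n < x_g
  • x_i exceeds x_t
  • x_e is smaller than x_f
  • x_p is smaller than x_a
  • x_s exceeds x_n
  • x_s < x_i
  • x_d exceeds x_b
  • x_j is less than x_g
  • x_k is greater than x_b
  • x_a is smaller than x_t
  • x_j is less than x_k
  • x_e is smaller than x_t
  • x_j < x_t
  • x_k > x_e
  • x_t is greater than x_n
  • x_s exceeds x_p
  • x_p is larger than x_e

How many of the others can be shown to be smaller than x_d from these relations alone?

Directly below x_d: x_e, x_b.
One step further: x_n, x_p (4 so far).
One step further: x_j (5 so far).
Nothing else is reachable below x_d; 5 in all.

5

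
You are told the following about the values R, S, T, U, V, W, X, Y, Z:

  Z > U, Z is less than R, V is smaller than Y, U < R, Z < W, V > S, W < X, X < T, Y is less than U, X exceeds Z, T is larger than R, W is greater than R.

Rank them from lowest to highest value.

S < V < Y < U < Z < R < W < X < T

The consecutive links are each given: S < V; V < Y; Y < U; U < Z; Z < R; R < W; W < X; X < T.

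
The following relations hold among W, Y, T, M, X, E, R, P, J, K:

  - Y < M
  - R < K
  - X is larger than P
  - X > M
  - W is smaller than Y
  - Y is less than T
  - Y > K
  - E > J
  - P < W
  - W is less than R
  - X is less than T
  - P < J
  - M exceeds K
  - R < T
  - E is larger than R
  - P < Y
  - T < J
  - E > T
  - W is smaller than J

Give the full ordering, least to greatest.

The consecutive links are each given: P < W; W < R; R < K; K < Y; Y < M; M < X; X < T; T < J; J < E.

P < W < R < K < Y < M < X < T < J < E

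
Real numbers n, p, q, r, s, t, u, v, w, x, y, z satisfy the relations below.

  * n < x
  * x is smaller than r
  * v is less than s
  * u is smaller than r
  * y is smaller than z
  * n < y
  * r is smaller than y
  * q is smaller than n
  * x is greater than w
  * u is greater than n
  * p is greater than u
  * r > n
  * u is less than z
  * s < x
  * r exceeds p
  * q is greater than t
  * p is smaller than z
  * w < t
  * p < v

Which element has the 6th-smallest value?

Piecing the relations together gives one ordering: w < t < q < n < u < p < v < s < x < r < y < z.
Counting 6 from the smallest end gives p.

p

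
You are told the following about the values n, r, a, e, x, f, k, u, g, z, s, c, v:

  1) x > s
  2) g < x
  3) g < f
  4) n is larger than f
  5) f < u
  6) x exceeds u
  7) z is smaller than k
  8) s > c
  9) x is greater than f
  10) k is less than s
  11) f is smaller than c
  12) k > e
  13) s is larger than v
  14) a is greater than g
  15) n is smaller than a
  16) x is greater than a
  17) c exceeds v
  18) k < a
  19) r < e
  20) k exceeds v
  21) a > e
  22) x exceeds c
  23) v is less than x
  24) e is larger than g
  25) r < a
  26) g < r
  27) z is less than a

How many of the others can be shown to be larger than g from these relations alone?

The elements the relations force above g are f, r, n, e, k, u, c, s, a, x — no chain reaches any other.
That is 10.

10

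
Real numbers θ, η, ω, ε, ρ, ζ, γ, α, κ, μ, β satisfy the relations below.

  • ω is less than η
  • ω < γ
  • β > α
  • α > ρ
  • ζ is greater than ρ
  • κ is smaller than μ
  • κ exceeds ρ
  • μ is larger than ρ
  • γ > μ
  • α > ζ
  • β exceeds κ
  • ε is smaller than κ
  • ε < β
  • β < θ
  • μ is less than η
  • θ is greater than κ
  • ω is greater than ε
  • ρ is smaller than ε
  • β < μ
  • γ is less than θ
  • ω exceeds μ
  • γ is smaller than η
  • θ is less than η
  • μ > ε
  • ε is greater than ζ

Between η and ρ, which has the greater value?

η

Link the given pairs in sequence: ρ < ζ; ζ < ε; ε < κ; κ < β; β < μ; μ < ω; ω < γ; γ < θ; θ < η.
Together: ρ < ζ < ε < κ < β < μ < ω < γ < θ < η.
So ρ < η; η is the larger of the two.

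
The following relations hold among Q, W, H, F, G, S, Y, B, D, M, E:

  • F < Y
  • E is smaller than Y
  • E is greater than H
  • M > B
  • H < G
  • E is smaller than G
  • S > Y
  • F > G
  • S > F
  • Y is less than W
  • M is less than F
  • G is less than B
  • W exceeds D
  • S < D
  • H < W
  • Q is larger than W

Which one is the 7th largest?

The consecutive relations fix a unique order: H < E < G < B < M < F < Y < S < D < W < Q.
Counting 7 from the largest end gives M.

M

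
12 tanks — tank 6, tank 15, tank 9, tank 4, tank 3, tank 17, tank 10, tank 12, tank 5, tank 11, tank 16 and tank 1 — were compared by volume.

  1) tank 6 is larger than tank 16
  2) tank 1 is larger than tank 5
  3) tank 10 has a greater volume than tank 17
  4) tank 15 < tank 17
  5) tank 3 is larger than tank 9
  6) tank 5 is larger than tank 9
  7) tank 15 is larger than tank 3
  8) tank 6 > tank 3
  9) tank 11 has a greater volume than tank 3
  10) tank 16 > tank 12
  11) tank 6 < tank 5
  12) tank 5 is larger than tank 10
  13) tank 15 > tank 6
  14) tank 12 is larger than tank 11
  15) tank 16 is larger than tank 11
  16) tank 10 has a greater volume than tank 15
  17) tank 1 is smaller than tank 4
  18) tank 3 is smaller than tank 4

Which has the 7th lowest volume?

tank 15

Piecing the relations together gives one ordering: tank 9 < tank 3 < tank 11 < tank 12 < tank 16 < tank 6 < tank 15 < tank 17 < tank 10 < tank 5 < tank 1 < tank 4.
Counting 7 from the smallest end gives tank 15.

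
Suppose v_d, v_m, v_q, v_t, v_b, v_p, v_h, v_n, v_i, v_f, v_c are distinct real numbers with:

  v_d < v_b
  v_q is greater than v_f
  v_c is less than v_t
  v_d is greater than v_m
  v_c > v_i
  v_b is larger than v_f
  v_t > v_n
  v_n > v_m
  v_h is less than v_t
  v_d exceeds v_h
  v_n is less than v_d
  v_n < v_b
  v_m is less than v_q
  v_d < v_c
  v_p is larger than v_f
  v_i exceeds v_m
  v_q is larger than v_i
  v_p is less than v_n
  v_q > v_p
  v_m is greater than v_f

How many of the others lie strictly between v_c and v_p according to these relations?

2

Chaining upward from v_p reaches: v_n, v_d, v_b, v_q, v_t.
Chaining downward from v_c reaches: v_f, v_m, v_i, v_n, v_h, v_d.
Strictly between v_p and v_c are those in both lists: v_n, v_d — 2 elements.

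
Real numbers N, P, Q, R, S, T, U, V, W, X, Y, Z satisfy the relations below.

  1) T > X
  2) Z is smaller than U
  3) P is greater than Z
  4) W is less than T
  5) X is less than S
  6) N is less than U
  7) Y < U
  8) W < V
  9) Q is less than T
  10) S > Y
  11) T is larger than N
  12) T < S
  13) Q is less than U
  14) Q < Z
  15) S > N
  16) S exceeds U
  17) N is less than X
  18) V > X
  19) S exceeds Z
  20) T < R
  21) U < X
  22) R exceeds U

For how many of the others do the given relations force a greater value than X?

The elements the relations force above X are V, T, R, S — no chain reaches any other.
That is 4.

4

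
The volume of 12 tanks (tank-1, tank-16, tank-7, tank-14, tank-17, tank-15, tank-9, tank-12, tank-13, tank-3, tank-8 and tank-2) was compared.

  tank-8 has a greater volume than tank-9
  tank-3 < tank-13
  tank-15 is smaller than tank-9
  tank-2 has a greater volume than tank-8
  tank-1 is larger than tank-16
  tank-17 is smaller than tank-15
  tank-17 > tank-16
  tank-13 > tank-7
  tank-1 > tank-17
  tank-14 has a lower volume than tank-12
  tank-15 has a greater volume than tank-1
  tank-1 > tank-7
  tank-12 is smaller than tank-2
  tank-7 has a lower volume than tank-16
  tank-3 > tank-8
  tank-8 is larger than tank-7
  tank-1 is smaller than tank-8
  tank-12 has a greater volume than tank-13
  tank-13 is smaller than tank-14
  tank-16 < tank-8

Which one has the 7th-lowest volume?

tank-8

Chaining the given pairs: tank-7 < tank-16 < tank-17 < tank-1 < tank-15 < tank-9 < tank-8 < tank-3 < tank-13 < tank-14 < tank-12 < tank-2.
Counting 7 from the smallest end gives tank-8.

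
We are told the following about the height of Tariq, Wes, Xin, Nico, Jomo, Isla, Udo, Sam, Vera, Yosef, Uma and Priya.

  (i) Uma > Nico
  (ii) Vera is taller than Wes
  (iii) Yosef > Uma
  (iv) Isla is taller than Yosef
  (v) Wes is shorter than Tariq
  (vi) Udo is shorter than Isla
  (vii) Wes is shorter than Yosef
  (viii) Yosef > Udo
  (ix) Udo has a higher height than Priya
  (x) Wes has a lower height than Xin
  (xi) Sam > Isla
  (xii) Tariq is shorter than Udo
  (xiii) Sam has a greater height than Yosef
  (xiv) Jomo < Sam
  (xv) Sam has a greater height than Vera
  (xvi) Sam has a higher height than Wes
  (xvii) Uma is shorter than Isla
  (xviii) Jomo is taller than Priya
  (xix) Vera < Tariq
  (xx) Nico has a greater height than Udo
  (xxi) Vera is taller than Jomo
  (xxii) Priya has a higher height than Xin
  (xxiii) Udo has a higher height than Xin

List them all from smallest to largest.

Wes < Xin < Priya < Jomo < Vera < Tariq < Udo < Nico < Uma < Yosef < Isla < Sam

Nothing is placed below Wes, so it is least; from there Wes < Xin; Xin < Priya; Priya < Jomo; Jomo < Vera; Vera < Tariq; Tariq < Udo; Udo < Nico; Nico < Uma; Uma < Yosef; Yosef < Isla; Isla < Sam, each given directly.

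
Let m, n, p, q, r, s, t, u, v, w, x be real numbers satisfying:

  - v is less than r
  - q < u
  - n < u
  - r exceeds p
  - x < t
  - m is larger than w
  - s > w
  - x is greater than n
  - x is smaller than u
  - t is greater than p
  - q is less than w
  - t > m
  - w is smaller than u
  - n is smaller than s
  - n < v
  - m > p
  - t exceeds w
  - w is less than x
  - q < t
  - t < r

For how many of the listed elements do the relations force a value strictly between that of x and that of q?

The relations place q below x. An element lies strictly between them when it is forced above q and also forced below x.
Above q: {w, m, t, u, r, s}. Below x: {w, n}.
Intersection: {w} — 1.

1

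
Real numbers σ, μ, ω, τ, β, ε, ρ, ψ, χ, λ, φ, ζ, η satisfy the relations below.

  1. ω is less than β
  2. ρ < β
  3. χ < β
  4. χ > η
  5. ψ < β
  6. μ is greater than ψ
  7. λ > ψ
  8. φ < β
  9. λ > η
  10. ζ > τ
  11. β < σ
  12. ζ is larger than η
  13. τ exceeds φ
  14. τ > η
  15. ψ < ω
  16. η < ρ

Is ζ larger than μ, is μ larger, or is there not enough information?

undetermined

Following every chain through ζ: below ζ we get η, φ, τ.
μ is not reached, and no chain runs the other way from μ to ζ.
So the given relations leave the order of ζ and μ undetermined.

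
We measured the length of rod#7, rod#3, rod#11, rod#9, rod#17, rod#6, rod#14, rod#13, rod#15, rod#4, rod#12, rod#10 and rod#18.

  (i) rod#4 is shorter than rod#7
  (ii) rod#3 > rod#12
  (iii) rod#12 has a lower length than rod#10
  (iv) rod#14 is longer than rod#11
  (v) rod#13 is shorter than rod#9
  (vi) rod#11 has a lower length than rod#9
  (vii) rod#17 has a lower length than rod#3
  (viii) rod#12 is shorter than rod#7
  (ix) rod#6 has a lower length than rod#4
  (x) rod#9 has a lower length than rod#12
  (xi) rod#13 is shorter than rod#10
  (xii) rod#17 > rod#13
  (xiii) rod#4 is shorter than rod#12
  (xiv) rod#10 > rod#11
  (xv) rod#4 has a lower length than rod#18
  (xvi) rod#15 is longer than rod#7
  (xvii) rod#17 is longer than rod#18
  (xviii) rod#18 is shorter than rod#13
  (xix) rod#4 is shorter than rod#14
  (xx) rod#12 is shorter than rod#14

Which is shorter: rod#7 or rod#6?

rod#6 < rod#4 and rod#4 < rod#18 give rod#6 < rod#18.
Then rod#18 < rod#13 extends the chain to rod#13.
With rod#13 < rod#9: rod#6 < rod#4 < rod#18 < rod#13 < rod#9.
Then rod#9 < rod#12 extends the chain to rod#12.
With rod#12 < rod#7: rod#6 < rod#4 < rod#18 < rod#13 < rod#9 < rod#12 < rod#7.
So rod#6 < rod#7; rod#6 is the shorter of the two.

rod#6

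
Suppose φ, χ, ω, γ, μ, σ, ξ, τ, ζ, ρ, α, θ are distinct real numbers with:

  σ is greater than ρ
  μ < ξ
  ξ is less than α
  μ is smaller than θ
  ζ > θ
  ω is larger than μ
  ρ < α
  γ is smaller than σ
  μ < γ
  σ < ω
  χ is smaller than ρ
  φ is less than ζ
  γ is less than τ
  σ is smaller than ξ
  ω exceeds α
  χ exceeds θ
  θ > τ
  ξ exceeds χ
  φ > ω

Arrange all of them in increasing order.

μ < γ < τ < θ < χ < ρ < σ < ξ < α < ω < φ < ζ

Nothing is placed below μ, so it is least; from there μ < γ; γ < τ; τ < θ; θ < χ; χ < ρ; ρ < σ; σ < ξ; ξ < α; α < ω; ω < φ; φ < ζ, each given directly.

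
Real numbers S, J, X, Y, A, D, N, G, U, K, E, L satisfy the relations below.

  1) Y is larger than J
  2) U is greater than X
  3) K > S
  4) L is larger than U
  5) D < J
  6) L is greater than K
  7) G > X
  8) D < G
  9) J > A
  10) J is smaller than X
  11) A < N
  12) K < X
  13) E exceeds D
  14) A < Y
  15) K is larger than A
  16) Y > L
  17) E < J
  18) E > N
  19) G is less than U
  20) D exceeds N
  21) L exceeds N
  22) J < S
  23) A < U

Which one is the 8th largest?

J

Chaining the given pairs: A < N < D < E < J < S < K < X < G < U < L < Y.
The 8th largest is J.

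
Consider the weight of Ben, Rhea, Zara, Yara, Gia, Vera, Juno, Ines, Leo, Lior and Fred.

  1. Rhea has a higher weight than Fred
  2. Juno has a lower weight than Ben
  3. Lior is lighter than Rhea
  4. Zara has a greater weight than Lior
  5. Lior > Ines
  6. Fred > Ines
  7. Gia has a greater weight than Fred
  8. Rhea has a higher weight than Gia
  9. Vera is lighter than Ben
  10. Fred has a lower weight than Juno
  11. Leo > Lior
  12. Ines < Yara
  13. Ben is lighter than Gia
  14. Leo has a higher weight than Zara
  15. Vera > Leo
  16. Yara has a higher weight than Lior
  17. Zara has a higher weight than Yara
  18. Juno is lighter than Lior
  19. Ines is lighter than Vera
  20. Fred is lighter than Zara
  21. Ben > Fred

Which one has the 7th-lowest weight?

Leo

Chaining the given pairs: Ines < Fred < Juno < Lior < Yara < Zara < Leo < Vera < Ben < Gia < Rhea.
Counting 7 from the smallest end gives Leo.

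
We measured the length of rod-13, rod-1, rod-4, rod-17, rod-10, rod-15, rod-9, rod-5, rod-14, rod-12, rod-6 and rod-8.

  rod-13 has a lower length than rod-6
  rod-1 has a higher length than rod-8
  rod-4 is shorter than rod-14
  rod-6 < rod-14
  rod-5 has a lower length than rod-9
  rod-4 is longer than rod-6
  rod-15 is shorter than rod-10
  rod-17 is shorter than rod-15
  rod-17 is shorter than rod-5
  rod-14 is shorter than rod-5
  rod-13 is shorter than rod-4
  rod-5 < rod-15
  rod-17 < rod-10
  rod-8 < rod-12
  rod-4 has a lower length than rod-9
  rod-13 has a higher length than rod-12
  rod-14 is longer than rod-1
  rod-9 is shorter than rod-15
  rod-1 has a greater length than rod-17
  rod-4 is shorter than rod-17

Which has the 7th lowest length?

rod-1

The consecutive relations fix a unique order: rod-8 < rod-12 < rod-13 < rod-6 < rod-4 < rod-17 < rod-1 < rod-14 < rod-5 < rod-9 < rod-15 < rod-10.
The 7th smallest is rod-1.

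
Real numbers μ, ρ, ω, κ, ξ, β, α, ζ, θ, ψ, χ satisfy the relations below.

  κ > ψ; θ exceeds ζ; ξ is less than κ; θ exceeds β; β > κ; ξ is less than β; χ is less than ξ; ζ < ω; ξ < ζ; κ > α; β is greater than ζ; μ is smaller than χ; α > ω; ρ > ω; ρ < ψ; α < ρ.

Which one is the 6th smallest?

α

The consecutive relations fix a unique order: μ < χ < ξ < ζ < ω < α < ρ < ψ < κ < β < θ.
The 6th smallest is α.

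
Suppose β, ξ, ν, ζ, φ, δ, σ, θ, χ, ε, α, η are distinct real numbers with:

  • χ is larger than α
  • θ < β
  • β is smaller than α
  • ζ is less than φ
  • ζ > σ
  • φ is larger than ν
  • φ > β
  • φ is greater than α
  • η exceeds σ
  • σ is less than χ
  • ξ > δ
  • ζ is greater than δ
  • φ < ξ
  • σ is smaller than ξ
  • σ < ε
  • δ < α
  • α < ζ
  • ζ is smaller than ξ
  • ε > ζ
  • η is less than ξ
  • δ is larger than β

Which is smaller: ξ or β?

β

Chaining the given relations: β < δ < α < ζ < φ < ξ.
So β < ξ; β is the smaller of the two.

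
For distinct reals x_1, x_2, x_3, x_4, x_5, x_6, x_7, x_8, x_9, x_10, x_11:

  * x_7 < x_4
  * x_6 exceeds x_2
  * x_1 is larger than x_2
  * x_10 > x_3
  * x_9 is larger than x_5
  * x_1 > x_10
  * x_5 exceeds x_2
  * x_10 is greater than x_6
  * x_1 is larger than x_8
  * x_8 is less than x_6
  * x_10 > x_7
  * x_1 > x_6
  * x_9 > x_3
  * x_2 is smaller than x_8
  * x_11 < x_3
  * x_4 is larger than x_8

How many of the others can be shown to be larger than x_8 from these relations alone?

4

The elements the relations force above x_8 are x_6, x_4, x_10, x_1 — no chain reaches any other.
That is 4.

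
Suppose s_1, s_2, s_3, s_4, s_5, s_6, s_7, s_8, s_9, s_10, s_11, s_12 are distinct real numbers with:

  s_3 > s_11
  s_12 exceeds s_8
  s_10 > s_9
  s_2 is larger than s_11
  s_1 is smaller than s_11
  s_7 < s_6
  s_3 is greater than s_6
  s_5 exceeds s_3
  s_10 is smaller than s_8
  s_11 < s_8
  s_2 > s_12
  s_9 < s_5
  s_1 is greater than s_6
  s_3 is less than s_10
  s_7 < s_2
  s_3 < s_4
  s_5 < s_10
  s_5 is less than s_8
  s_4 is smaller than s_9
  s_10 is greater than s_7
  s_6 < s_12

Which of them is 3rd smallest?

The consecutive relations fix a unique order: s_7 < s_6 < s_1 < s_11 < s_3 < s_4 < s_9 < s_5 < s_10 < s_8 < s_12 < s_2.
The 3rd smallest is s_1.

s_1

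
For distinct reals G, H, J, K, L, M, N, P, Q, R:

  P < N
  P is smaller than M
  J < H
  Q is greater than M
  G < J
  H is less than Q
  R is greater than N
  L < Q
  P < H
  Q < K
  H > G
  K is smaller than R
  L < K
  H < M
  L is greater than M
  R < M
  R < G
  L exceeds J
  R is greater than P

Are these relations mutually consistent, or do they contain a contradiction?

Chaining the given relations yields R < G < J < H < M < L < Q < K, so R < K. But one relation states K < R. These cannot both hold.

inconsistent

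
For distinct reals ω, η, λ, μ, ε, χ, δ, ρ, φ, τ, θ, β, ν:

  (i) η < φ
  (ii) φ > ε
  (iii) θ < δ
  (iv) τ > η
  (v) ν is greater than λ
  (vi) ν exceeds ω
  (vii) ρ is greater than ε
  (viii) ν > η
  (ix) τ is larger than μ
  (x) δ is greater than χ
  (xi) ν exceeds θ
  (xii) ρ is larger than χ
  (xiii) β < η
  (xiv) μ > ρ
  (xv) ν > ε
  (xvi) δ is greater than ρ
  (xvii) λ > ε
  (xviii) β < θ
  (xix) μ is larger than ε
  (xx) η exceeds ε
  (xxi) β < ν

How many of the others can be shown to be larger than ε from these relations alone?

From ε the given relations immediately reach ρ, μ, η, λ, φ, ν.
From those, δ, τ — 8 in total.
Nothing else is reachable above ε; 8 in all.

8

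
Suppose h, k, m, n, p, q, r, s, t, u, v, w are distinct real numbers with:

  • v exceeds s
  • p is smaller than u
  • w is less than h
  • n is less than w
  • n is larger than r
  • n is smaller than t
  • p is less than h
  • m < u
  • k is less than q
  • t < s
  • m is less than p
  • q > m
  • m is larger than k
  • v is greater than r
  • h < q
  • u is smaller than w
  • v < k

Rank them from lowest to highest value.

r < n < t < s < v < k < m < p < u < w < h < q

Nothing is placed below r, so it is least; from there r < n; n < t; t < s; s < v; v < k; k < m; m < p; p < u; u < w; w < h; h < q, each given directly.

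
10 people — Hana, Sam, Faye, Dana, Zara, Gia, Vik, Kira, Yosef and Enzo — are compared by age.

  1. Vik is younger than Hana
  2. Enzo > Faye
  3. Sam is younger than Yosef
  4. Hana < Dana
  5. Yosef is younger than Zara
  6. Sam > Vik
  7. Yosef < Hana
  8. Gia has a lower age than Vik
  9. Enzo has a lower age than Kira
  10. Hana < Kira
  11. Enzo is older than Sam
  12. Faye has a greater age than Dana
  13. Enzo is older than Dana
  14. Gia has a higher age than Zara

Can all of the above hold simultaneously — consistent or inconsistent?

inconsistent

We have Vik < Sam stated directly, yet also Sam < Yosef < Zara < Gia < Vik by chaining the others — so Sam < Vik. Contradiction.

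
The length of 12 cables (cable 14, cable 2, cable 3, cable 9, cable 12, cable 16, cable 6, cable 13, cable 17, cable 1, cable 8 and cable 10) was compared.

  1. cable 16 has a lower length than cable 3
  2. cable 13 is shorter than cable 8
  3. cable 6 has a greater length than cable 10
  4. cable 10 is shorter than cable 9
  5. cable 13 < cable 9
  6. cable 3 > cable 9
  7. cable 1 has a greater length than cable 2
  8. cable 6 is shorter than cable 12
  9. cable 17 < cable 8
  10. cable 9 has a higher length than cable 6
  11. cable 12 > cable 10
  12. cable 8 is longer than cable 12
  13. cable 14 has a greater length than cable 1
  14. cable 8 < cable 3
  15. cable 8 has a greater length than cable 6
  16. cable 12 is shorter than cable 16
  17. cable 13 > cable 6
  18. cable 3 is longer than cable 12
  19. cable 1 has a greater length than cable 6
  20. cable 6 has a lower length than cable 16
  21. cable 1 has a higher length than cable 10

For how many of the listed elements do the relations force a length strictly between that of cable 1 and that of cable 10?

1

The relations place cable 10 below cable 1. An element lies strictly between them when it is forced above cable 10 and also forced below cable 1.
Above cable 10: {cable 6, cable 13, cable 12, cable 16, cable 8, cable 9, cable 14, cable 3}. Below cable 1: {cable 6, cable 2}.
Intersection: {cable 6} — 1.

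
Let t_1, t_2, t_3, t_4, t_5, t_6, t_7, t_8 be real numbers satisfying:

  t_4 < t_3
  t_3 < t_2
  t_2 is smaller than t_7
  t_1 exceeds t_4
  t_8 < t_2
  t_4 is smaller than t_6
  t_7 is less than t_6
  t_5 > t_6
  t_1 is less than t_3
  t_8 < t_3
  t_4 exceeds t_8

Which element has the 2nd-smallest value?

The consecutive relations fix a unique order: t_8 < t_4 < t_1 < t_3 < t_2 < t_7 < t_6 < t_5.
Counting 2 from the smallest end gives t_4.

t_4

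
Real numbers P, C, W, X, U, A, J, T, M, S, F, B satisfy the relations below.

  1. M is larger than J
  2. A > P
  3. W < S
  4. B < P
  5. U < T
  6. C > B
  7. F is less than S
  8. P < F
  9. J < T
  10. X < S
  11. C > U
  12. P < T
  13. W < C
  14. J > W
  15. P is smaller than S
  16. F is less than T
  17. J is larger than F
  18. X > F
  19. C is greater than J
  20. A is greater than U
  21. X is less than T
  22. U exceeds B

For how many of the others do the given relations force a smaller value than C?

Directly below C: W, B, U, J.
One step further: F (5 so far).
One step further: P (6 so far).
No other element is forced below C by the given relations, so the count is 6.

6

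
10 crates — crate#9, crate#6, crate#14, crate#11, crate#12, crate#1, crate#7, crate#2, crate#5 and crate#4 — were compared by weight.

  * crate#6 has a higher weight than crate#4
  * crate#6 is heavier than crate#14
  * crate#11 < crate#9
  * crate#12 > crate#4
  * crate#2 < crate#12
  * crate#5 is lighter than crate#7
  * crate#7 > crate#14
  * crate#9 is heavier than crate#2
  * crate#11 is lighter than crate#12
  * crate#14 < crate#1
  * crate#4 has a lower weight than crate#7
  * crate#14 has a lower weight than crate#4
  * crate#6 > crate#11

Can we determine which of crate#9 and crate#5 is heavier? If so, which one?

undetermined

Following every chain through crate#5: above crate#5 we get crate#7.
crate#9 is not reached, and no chain runs the other way from crate#9 to crate#5.
So the given relations leave the order of crate#5 and crate#9 undetermined.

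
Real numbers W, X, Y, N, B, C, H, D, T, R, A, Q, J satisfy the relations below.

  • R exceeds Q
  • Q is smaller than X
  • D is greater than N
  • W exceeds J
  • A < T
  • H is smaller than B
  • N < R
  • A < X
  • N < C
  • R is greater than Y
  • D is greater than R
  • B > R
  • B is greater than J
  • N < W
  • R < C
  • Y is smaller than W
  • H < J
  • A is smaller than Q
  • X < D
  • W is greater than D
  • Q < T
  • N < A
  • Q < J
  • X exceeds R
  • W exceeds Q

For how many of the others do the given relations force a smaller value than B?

Directly below B: H, R, J.
One step further: N, Y, Q (6 so far).
One step further: A (7 so far).
No other element is forced below B by the given relations, so the count is 7.

7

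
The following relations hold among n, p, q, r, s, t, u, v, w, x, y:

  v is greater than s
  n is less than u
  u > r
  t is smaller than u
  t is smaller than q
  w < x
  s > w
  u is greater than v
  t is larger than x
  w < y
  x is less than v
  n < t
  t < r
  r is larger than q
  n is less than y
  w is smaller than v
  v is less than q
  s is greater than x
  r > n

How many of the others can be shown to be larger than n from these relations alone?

Directly above n: y, t, r, u.
One step further: q (5 so far).
No other element is forced above n by the given relations, so the count is 5.

5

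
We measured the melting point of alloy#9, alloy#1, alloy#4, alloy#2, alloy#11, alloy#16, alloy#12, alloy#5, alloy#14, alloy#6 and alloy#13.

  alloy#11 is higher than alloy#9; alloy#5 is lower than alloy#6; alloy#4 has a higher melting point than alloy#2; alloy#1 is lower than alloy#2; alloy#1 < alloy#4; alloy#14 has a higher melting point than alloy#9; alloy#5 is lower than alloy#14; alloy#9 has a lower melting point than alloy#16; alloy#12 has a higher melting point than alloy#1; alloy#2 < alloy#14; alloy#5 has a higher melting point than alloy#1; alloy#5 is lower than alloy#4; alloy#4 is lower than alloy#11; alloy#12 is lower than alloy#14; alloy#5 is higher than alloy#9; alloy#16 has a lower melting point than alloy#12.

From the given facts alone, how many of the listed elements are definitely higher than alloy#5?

Directly above alloy#5: alloy#6, alloy#4, alloy#14.
One step further: alloy#11 (4 so far).
No other element is forced above alloy#5 by the given relations, so the count is 4.

4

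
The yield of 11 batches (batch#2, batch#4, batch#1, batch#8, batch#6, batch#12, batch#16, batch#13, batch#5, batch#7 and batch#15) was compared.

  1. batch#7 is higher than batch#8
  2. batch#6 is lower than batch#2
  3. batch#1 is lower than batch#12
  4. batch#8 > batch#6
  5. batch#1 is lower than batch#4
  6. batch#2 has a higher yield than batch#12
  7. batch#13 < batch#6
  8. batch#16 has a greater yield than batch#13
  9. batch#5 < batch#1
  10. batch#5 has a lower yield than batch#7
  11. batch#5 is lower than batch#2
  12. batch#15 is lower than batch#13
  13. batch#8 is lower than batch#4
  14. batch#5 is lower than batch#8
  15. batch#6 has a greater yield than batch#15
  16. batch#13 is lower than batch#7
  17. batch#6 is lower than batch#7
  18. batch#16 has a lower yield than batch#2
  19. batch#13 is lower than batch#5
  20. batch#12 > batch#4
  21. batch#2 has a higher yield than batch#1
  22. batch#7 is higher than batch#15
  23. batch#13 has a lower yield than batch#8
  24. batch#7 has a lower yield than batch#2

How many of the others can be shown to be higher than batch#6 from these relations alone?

The elements the relations force above batch#6 are batch#8, batch#4, batch#12, batch#7, batch#2 — no chain reaches any other.
That is 5.

5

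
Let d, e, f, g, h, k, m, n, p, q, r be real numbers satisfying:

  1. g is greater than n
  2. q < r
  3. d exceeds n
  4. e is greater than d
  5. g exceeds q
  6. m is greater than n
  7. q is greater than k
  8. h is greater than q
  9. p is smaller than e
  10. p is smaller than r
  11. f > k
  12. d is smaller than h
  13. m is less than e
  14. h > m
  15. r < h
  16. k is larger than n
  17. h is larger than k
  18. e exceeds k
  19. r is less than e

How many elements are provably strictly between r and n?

The relations place n below r. An element lies strictly between them when it is forced above n and also forced below r.
Above n: {d, k, q, m, f, g, h, e}. Below r: {k, q, p}.
Intersection: {k, q} — 2.

2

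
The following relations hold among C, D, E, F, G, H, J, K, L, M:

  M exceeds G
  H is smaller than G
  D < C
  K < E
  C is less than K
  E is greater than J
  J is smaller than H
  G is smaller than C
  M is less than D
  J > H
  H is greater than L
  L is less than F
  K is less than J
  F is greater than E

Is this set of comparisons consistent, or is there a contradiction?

Chaining the given relations yields H < G < M < D < C < K < J, so H < J. But one relation states J < H. These cannot both hold.

inconsistent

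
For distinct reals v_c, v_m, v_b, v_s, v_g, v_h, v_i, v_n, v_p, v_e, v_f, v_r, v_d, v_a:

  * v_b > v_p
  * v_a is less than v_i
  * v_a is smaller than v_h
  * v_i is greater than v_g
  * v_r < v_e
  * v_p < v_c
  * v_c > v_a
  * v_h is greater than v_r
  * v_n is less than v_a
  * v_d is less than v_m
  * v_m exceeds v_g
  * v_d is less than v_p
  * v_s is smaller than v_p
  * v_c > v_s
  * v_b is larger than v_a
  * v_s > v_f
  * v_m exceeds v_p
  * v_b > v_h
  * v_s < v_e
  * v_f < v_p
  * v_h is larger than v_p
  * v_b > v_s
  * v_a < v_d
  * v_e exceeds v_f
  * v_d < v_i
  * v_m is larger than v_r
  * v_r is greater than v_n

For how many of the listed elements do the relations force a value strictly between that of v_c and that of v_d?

1

The relations place v_d below v_c. An element lies strictly between them when it is forced above v_d and also forced below v_c.
Above v_d: {v_i, v_p, v_m, v_h, v_b}. Below v_c: {v_f, v_n, v_a, v_s, v_p}.
Intersection: {v_p} — 1.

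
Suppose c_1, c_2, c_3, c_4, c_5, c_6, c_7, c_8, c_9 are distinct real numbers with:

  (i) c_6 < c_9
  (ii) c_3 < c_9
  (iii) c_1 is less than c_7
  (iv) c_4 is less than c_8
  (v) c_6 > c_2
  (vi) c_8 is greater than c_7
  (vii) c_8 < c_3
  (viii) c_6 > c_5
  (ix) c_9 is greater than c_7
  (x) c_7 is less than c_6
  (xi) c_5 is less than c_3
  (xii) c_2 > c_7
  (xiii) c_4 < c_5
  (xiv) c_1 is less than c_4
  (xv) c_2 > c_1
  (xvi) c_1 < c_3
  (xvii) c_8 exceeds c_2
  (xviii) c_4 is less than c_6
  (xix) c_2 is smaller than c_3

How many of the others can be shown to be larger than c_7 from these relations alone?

Directly above c_7: c_2, c_8, c_6, c_9.
One step further: c_3 (5 so far).
Nothing else is reachable above c_7; 5 in all.

5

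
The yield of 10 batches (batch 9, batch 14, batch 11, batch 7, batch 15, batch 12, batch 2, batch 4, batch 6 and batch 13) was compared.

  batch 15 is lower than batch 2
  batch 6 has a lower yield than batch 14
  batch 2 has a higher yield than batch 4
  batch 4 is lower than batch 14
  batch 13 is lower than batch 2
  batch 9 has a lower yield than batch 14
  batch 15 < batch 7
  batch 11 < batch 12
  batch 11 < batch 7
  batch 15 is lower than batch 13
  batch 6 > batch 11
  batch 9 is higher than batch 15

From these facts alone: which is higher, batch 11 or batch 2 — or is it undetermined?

undetermined

Following every chain through batch 11: above batch 11 we get batch 12, batch 6, batch 7, batch 14.
batch 2 is not reached, and no chain runs the other way from batch 2 to batch 11.
So the given relations leave the order of batch 11 and batch 2 undetermined.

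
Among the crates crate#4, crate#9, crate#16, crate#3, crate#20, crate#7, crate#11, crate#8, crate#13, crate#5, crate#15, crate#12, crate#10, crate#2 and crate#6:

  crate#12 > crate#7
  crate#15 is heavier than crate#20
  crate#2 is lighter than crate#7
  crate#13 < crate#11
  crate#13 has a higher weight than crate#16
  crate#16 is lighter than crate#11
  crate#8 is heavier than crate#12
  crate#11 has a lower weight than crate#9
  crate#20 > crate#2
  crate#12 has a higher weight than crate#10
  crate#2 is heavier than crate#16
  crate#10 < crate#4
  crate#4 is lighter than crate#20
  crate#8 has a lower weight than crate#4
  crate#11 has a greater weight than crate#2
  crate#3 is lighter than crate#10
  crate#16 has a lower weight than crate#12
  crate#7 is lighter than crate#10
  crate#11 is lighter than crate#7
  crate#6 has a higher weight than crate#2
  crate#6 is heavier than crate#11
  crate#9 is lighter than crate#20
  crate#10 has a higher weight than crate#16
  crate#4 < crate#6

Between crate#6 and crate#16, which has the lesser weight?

crate#16

Chaining the given relations: crate#16 < crate#2 < crate#7 < crate#10 < crate#12 < crate#8 < crate#4 < crate#6.
So crate#16 < crate#6; crate#16 is the lighter of the two.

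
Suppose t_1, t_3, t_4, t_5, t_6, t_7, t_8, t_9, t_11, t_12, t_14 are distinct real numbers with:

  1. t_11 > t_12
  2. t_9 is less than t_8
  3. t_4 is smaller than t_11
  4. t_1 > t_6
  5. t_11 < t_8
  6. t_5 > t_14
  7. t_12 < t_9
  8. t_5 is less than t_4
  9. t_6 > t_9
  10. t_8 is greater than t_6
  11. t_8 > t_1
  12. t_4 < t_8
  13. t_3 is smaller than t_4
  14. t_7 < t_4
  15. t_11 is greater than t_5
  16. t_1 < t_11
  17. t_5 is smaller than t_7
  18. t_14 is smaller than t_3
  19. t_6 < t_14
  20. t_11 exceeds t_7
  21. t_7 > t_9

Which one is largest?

t_12 is not greatest since t_12 < t_9; t_9 is not greatest since t_9 < t_6; t_6 is not greatest since t_6 < t_1; t_14 is not greatest since t_14 < t_3; t_1 is not greatest since t_1 < t_11; t_5 is not greatest since t_5 < t_7; t_3 is not greatest since t_3 < t_4; t_7 is not greatest since t_7 < t_11; t_4 is not greatest since t_4 < t_11; t_11 is not greatest since t_11 < t_8.
Only t_8 has nothing above it, so t_8 is the largest.

t_8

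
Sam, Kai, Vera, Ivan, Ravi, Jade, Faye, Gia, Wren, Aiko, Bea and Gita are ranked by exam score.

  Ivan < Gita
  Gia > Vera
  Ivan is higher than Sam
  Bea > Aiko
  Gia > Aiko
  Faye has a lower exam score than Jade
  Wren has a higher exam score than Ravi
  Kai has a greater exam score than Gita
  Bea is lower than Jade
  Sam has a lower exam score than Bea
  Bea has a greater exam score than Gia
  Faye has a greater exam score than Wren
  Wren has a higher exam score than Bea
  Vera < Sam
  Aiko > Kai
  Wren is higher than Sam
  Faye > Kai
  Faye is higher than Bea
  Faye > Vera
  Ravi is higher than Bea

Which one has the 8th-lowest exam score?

Bea

The consecutive relations fix a unique order: Vera < Sam < Ivan < Gita < Kai < Aiko < Gia < Bea < Ravi < Wren < Faye < Jade.
Counting 8 from the smallest end gives Bea.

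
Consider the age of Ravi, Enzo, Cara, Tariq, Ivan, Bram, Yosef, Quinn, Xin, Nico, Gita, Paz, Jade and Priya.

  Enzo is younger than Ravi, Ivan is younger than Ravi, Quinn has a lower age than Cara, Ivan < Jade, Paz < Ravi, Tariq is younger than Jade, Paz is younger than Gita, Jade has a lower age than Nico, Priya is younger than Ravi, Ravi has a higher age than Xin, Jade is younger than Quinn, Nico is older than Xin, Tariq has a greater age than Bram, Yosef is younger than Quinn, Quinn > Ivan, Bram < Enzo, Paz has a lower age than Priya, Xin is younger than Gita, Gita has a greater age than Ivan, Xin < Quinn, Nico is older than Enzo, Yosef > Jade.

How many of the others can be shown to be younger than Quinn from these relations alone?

6

The elements the relations force below Quinn are Bram, Ivan, Tariq, Xin, Jade, Yosef — no chain reaches any other.
That is 6.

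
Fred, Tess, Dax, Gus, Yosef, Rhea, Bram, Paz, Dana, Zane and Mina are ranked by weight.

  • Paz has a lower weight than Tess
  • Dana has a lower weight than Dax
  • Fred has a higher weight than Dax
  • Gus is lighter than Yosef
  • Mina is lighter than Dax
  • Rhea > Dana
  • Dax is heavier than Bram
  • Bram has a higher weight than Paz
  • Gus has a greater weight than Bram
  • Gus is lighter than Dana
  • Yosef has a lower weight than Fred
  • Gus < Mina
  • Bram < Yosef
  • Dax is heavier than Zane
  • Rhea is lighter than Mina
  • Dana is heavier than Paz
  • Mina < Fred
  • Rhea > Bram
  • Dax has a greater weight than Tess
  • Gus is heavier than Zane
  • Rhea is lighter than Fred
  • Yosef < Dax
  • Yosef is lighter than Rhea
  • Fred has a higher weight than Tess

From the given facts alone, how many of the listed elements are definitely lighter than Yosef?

Directly below Yosef: Bram, Gus.
One step further: Zane, Paz (4 so far).
No other element is forced below Yosef by the given relations, so the count is 4.

4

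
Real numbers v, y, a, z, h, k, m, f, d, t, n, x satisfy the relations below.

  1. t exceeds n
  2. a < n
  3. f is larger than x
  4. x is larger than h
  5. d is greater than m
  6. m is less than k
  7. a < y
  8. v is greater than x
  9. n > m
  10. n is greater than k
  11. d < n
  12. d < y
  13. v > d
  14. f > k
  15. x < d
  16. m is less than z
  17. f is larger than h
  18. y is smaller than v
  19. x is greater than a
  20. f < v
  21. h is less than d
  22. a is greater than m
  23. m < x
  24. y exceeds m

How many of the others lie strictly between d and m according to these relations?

2

The relations place m below d. An element lies strictly between them when it is forced above m and also forced below d.
Above m: {a, k, z, x, f, y, v, n, t}. Below d: {a, h, x}.
Intersection: {a, x} — 2.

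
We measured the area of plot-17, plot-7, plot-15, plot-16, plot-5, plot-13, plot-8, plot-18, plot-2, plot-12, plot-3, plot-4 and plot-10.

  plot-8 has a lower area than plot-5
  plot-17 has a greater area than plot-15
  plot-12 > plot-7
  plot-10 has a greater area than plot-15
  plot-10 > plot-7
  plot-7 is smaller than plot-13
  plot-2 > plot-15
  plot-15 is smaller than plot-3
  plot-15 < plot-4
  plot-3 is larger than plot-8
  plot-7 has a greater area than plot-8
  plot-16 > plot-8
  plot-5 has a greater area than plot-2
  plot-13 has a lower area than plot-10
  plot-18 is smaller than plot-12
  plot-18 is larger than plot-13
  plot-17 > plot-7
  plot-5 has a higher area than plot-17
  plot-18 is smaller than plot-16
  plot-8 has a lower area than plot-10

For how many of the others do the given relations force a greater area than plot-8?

9

Directly above plot-8: plot-7, plot-10, plot-16, plot-3, plot-5.
One step further: plot-13, plot-12, plot-17 (8 so far).
One step further: plot-18 (9 so far).
Nothing else is reachable above plot-8; 9 in all.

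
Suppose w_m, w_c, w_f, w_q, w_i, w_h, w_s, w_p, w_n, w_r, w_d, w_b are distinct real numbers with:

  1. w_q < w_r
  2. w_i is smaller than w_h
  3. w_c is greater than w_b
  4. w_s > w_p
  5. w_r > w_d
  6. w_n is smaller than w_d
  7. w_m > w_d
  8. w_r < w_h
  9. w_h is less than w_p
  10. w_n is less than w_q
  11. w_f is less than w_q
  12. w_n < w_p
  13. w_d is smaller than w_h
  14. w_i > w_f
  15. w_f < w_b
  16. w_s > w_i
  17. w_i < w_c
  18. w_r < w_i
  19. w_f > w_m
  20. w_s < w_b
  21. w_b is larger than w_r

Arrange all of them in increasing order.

w_n < w_d < w_m < w_f < w_q < w_r < w_i < w_h < w_p < w_s < w_b < w_c

Nothing is placed below w_n, so it is least; from there w_n < w_d; w_d < w_m; w_m < w_f; w_f < w_q; w_q < w_r; w_r < w_i; w_i < w_h; w_h < w_p; w_p < w_s; w_s < w_b; w_b < w_c, each given directly.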